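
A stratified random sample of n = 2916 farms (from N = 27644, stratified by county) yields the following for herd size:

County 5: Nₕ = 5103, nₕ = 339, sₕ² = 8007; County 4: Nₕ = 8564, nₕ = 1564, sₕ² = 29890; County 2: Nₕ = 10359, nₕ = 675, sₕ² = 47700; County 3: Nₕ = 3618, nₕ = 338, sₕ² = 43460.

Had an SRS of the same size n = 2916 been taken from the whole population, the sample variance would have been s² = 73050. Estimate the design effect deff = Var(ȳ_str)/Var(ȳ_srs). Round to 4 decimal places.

0.6035

Var(ȳ_str) = Σ Wₕ²(1−fₕ)sₕ²/nₕ with Wₕ = Nₕ/27644:
  County 5: (5103/27644)²·(1−339/5103)·8007/339 = 0.75139047
  County 4: (8564/27644)²·(1−1564/8564)·29890/1564 = 1.4992087
  County 2: (10359/27644)²·(1−675/10359)·47700/675 = 9.2765278
  County 3: (3618/27644)²·(1−338/3618)·43460/338 = 1.9967039
  → Var(ȳ_str) = 13.523831.
Var(ȳ_srs) = (1 − 2916/27644)·73050/2916 = 22.408914.
deff = 13.523831 / 22.408914 = 0.6035.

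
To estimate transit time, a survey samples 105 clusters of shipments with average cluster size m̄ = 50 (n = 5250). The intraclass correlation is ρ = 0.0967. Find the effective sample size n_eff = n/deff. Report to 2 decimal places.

deff = 1 + (50 − 1)·0.0967 = 1 + 4.7383 = 5.7383.
n_eff = 5250 / 5.7383 = 914.91.

914.91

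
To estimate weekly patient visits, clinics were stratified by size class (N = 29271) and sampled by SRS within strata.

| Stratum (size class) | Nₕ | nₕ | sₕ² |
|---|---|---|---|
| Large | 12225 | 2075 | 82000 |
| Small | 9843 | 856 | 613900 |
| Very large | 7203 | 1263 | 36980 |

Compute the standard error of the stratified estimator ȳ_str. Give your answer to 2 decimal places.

Var(ȳ_str) = Σₕ Wₕ²(1 − fₕ)sₕ²/nₕ with Wₕ = Nₕ/N, N = 29271.
Large: Wₕ = 0.41764887; term = 0.41764887²·(1 − 0.16973415)·82000/2075 = 5.7231554.
Small: Wₕ = 0.33627139; term = 0.33627139²·(1 − 0.08696536)·613900/856 = 74.044188.
Very large: Wₕ = 0.24607974; term = 0.24607974²·(1 − 0.17534361)·36980/1263 = 1.4621378.
Sum = 81.229481.
SE = √(81.229481) = 9.01.

9.01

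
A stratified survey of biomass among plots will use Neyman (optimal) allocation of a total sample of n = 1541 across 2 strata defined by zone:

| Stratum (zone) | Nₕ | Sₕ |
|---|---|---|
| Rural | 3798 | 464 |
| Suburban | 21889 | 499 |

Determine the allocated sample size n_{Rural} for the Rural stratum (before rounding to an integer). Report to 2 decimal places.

Neyman allocation: nₕ = n·NₕSₕ / Σⱼ NⱼSⱼ.
Σ NⱼSⱼ = 3798·464 + 21889·499 = 1.2684883 × 10^7.
n_{Rural} = 1541·3798·464 / (1.2684883 × 10^7) = 214.09.

214.09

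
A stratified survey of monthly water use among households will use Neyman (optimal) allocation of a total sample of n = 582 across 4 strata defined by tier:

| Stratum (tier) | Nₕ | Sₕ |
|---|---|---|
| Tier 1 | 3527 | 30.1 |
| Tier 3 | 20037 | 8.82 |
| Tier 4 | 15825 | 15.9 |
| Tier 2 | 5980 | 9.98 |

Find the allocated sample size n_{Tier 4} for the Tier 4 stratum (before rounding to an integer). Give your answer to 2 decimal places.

246.46

Neyman allocation: nₕ = n·NₕSₕ / Σⱼ NⱼSⱼ.
Σ NⱼSⱼ = 3527·30.1 + 20037·8.82 + 15825·15.9 + 5980·9.98 = 594186.94.
n_{Tier 4} = 582·15825·15.9 / 594186.94 = 246.46.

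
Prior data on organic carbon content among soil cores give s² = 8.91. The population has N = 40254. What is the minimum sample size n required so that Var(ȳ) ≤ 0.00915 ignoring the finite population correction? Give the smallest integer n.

974

Without fpc, n₀ = s²/D = 8.91/0.00915 = 973.7705.
Rounding up, n = 974.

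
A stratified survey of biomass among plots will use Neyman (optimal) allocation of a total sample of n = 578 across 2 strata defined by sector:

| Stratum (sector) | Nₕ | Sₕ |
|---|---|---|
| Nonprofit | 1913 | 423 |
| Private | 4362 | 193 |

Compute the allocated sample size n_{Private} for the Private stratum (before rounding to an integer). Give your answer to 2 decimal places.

294.72

Neyman allocation: nₕ = n·NₕSₕ / Σⱼ NⱼSⱼ.
Σ NⱼSⱼ = 1913·423 + 4362·193 = 1.651065 × 10^6.
n_{Private} = 578·4362·193 / (1.651065 × 10^6) = 294.72.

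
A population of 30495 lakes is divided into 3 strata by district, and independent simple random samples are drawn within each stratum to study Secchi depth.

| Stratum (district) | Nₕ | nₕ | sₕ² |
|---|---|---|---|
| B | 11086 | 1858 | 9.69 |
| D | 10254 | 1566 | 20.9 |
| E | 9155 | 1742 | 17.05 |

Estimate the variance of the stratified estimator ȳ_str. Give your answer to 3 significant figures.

0.00257

Var(ȳ_str) = Σₕ Wₕ²(1 − fₕ)sₕ²/nₕ with Wₕ = Nₕ/N, N = 30495.
B: Wₕ = 0.36353501; term = 0.36353501²·(1 − 0.16759877)·9.69/1858 = 5.7372431 × 10^-4.
D: Wₕ = 0.33625184; term = 0.33625184²·(1 − 0.15272089)·20.9/1566 = 0.0012785284.
E: Wₕ = 0.30021315; term = 0.30021315²·(1 − 0.19027854)·17.05/1742 = 7.1428463 × 10^-4.
Sum = 0.0025665373.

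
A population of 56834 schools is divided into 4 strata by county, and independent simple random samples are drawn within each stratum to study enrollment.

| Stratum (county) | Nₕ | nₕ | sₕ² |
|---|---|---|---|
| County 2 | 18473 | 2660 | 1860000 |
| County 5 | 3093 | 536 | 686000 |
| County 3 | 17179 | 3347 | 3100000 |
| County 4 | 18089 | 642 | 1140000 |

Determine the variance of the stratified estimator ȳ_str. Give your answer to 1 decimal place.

308.0

Var(ȳ_str) = Σₕ Wₕ²(1 − fₕ)sₕ²/nₕ with Wₕ = Nₕ/N, N = 56834.
County 2: Wₕ = 0.32503431; term = 0.32503431²·(1 − 0.14399394)·1860000/2660 = 63.236316.
County 5: Wₕ = 0.05442165; term = 0.05442165²·(1 − 0.17329454)·686000/536 = 3.1336719.
County 3: Wₕ = 0.30226625; term = 0.30226625²·(1 − 0.19483090)·3100000/3347 = 68.135335.
County 4: Wₕ = 0.31827779; term = 0.31827779²·(1 − 0.03549118)·1140000/642 = 173.49569.
Sum = 308.00101.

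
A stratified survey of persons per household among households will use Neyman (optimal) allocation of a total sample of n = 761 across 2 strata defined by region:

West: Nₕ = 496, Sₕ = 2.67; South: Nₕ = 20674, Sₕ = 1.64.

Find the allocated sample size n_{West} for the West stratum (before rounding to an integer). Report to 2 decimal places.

Neyman allocation: nₕ = n·NₕSₕ / Σⱼ NⱼSⱼ.
Σ NⱼSⱼ = 496·2.67 + 20674·1.64 = 35229.68.
n_{West} = 761·496·2.67 / 35229.68 = 28.61.

28.61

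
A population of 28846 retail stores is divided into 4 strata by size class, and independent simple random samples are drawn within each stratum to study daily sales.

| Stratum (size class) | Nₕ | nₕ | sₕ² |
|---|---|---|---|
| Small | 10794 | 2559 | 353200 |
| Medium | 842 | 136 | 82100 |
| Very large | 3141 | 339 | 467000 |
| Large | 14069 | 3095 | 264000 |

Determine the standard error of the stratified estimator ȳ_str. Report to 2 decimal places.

6.75

Var(ȳ_str) = Σₕ Wₕ²(1 − fₕ)sₕ²/nₕ with Wₕ = Nₕ/N, N = 28846.
Small: Wₕ = 0.37419400; term = 0.37419400²·(1 − 0.23707615)·353200/2559 = 14.744336.
Medium: Wₕ = 0.02918949; term = 0.02918949²·(1 − 0.16152019)·82100/136 = 0.43127059.
Very large: Wₕ = 0.10888858; term = 0.10888858²·(1 − 0.10792741)·467000/339 = 14.570755.
Large: Wₕ = 0.48772793; term = 0.48772793²·(1 − 0.21998721)·264000/3095 = 15.82706.
Sum = 45.573422.
SE = √(45.573422) = 6.75.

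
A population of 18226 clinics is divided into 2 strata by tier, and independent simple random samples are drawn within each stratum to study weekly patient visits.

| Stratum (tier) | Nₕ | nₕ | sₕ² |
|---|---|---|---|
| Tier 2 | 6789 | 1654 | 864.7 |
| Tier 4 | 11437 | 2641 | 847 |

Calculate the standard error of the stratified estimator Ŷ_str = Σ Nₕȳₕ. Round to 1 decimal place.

Var(Ŷ_str) = Σₕ Nₕ²(1 − fₕ)sₕ²/nₕ.
Tier 2: 6789²·(1 − 1654/6789)·864.7/1654 = 1.8225364 × 10^7.
Tier 4: 11437²·(1 − 2641/11437)·847/2641 = 3.2263565 × 10^7.
Sum = 5.0488929 × 10^7.
SE = √(5.0488929 × 10^7) = 7105.6.

7105.6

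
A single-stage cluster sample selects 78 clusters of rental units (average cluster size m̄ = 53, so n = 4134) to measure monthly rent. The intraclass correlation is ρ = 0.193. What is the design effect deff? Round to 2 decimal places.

deff = 1 + (53 − 1)·0.193 = 1 + 10.036 = 11.036.

11.04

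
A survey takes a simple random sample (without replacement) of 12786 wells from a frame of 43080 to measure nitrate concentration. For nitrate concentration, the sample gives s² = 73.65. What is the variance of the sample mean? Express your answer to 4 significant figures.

0.004051

Under SRS without replacement, Var(ȳ) = (1 − f)·s²/n with f = n/N = 12786/43080 = 0.29679666.
Var(ȳ) = (1 − 0.29679666)·73.65/12786 = 0.70320334·0.0057602065 = 0.0040505964.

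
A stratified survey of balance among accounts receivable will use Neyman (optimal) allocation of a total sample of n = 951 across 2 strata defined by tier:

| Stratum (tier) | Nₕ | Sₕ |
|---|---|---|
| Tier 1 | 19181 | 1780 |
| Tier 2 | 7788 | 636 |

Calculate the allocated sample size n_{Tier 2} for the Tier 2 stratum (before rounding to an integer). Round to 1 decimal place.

Neyman allocation: nₕ = n·NₕSₕ / Σⱼ NⱼSⱼ.
Σ NⱼSⱼ = 19181·1780 + 7788·636 = 3.9095348 × 10^7.
n_{Tier 2} = 951·7788·636 / (3.9095348 × 10^7) = 120.5.

120.5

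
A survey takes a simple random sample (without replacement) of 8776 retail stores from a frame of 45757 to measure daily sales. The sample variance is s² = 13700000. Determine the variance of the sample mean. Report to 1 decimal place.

1261.7

Under SRS without replacement, Var(ȳ) = (1 − f)·s²/n with f = n/N = 8776/45757 = 0.19179579.
Var(ȳ) = (1 − 0.19179579)·13700000/8776 = 0.80820421·1561.0757 = 1261.6679.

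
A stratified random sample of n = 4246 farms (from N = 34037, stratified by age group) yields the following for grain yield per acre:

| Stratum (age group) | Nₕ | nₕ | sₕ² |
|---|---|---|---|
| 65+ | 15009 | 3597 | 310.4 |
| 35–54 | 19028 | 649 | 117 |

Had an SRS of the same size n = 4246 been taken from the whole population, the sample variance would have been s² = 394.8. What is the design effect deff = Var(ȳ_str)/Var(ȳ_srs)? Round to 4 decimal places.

Var(ȳ_str) = Σ Wₕ²(1−fₕ)sₕ²/nₕ with Wₕ = Nₕ/34037:
  65+: (15009/34037)²·(1−3597/15009)·310.4/3597 = 0.012758283
  35–54: (19028/34037)²·(1−649/19028)·117/649 = 0.054419386
  → Var(ȳ_str) = 0.067177669.
Var(ȳ_srs) = (1 − 4246/34037)·394.8/4246 = 0.081382488.
deff = 0.067177669 / 0.081382488 = 0.8255.

0.8255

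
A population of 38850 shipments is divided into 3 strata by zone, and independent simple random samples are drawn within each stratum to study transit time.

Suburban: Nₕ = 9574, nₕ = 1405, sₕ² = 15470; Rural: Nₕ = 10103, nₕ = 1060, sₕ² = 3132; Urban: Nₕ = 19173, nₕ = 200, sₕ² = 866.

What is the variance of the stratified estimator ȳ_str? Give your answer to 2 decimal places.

Var(ȳ_str) = Σₕ Wₕ²(1 − fₕ)sₕ²/nₕ with Wₕ = Nₕ/N, N = 38850.
Suburban: Wₕ = 0.24643501; term = 0.24643501²·(1 − 0.14675162)·15470/1405 = 0.57055073.
Rural: Wₕ = 0.26005148; term = 0.26005148²·(1 − 0.10491933)·3132/1060 = 0.1788532.
Urban: Wₕ = 0.49351351; term = 0.49351351²·(1 − 0.01043134)·866/200 = 1.0435949.
Sum = 1.7929988.

1.79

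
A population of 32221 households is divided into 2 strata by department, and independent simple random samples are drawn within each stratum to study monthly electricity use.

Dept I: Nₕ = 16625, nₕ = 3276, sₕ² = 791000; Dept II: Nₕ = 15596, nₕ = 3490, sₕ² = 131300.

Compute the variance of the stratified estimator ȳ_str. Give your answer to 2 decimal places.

58.46

Var(ȳ_str) = Σₕ Wₕ²(1 − fₕ)sₕ²/nₕ with Wₕ = Nₕ/N, N = 32221.
Dept I: Wₕ = 0.51596785; term = 0.51596785²·(1 − 0.19705263)·791000/3276 = 51.613695.
Dept II: Wₕ = 0.48403215; term = 0.48403215²·(1 − 0.22377533)·131300/3490 = 6.8418755.
Sum = 58.455571.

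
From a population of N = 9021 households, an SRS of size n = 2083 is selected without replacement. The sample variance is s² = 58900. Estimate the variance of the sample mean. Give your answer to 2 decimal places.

Under SRS without replacement, Var(ȳ) = (1 − f)·s²/n with f = n/N = 2083/9021 = 0.23090566.
Var(ȳ) = (1 − 0.23090566)·58900/2083 = 0.76909434·28.276524 = 21.747315.

21.75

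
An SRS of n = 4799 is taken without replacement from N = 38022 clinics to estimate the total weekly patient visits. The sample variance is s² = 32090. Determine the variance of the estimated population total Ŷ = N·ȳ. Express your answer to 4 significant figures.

Var(Ŷ) = N²·Var(ȳ) = N²·(1 − n/N)·s²/n.
f = 4799/38022 = 0.12621640; Var(ȳ) = 0.87378360·32090/4799 = 5.8428247.
Var(Ŷ) = 38022² · 5.8428247 = 8.4468109 × 10^9.

8.447 × 10^9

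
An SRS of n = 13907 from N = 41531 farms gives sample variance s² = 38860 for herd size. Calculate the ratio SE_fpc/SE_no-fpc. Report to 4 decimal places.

f = n/N = 13907/41531 = 0.33485830.
SE_no-fpc = √(s²/n) = 1.6716089; SE_fpc = √((1−f)s²/n) = 1.363301.
Ratio = √(1−f) = 0.81556220.

0.8156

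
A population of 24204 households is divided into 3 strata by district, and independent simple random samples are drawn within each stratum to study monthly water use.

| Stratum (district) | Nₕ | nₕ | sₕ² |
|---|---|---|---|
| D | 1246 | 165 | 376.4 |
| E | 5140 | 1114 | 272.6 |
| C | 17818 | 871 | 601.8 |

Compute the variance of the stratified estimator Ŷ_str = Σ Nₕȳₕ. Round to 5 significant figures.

Var(Ŷ_str) = Σₕ Nₕ²(1 − fₕ)sₕ²/nₕ.
D: 1246²·(1 − 165/1246)·376.4/165 = 3.0726239 × 10^6.
E: 5140²·(1 − 1114/5140)·272.6/1114 = 5.0638117 × 10^6.
C: 17818²·(1 − 871/17818)·601.8/871 = 2.0863435 × 10^8.
Sum = 2.1677079 × 10^8.

2.1677 × 10^8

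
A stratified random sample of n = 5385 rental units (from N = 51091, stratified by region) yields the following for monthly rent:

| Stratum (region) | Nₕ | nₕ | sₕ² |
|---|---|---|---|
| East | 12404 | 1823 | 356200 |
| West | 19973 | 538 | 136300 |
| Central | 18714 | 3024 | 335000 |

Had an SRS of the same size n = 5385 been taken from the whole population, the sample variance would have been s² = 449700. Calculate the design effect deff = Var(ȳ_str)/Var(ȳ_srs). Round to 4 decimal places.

0.8026

Var(ȳ_str) = Σ Wₕ²(1−fₕ)sₕ²/nₕ with Wₕ = Nₕ/51091:
  East: (12404/51091)²·(1−1823/12404)·356200/1823 = 9.8244198
  West: (19973/51091)²·(1−538/19973)·136300/538 = 37.674944
  Central: (18714/51091)²·(1−3024/18714)·335000/3024 = 12.461312
  → Var(ȳ_str) = 59.960676.
Var(ȳ_srs) = (1 − 5385/51091)·449700/5385 = 74.707808.
deff = 59.960676 / 74.707808 = 0.8026.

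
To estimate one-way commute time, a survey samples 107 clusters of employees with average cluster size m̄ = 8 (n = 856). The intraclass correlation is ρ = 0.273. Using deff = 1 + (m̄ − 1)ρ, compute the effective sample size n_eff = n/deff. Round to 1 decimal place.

294.1

deff = 1 + (8 − 1)·0.273 = 1 + 1.911 = 2.911.
n_eff = 856 / 2.911 = 294.1.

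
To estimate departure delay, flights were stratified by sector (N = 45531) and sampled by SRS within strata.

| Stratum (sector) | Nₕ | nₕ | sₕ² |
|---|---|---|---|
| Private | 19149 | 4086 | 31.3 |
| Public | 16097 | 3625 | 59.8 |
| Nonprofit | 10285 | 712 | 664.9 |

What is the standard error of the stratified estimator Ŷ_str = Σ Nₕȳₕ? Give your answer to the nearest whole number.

Var(Ŷ_str) = Σₕ Nₕ²(1 − fₕ)sₕ²/nₕ.
Private: 19149²·(1 − 4086/19149)·31.3/4086 = 2.2095486 × 10^6.
Public: 16097²·(1 − 3625/16097)·59.8/3625 = 3.3118772 × 10^6.
Nonprofit: 10285²·(1 − 712/10285)·664.9/712 = 9.1945122 × 10^7.
Sum = 9.7466548 × 10^7.
SE = √(9.7466548 × 10^7) = 9873.

9873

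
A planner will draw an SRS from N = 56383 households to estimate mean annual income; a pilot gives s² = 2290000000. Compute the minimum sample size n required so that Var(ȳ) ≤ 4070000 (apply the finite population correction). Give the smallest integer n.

Without fpc, n₀ = s²/D = 2290000000/4070000 = 562.6536.
With fpc, (1 − n/N)·s²/n ≤ D requires n ≥ n₀/(1 + n₀/N) = 562.6536/(1 + 562.6536/56383) = 557.0943.
Rounding up, n = 558.

558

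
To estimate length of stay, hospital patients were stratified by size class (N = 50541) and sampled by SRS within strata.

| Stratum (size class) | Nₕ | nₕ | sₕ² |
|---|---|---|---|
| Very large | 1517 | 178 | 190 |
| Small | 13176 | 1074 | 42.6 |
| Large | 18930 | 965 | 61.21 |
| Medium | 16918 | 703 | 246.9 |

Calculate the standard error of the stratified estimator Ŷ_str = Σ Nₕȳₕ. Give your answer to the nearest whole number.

Var(Ŷ_str) = Σₕ Nₕ²(1 − fₕ)sₕ²/nₕ.
Very large: 1517²·(1 − 178/1517)·190/178 = 2.1682021 × 10^6.
Small: 13176²·(1 − 1074/13176)·42.6/1074 = 6.3247892 × 10^6.
Large: 18930²·(1 − 965/18930)·61.21/965 = 2.157113 × 10^7.
Medium: 16918²·(1 − 703/16918)·246.9/703 = 9.6345567 × 10^7.
Sum = 1.2640969 × 10^8.
SE = √(1.2640969 × 10^8) = 11243.

11243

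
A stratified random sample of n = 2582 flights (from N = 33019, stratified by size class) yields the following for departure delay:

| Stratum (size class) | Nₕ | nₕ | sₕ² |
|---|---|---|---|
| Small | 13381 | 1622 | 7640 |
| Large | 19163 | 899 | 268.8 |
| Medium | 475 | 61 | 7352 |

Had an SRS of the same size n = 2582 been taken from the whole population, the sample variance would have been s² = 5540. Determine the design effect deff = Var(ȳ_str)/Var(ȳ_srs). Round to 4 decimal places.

0.4032

Var(ȳ_str) = Σ Wₕ²(1−fₕ)sₕ²/nₕ with Wₕ = Nₕ/33019:
  Small: (13381/33019)²·(1−1622/13381)·7640/1622 = 0.67978822
  Large: (19163/33019)²·(1−899/19163)·268.8/899 = 0.095984507
  Medium: (475/33019)²·(1−61/475)·7352/61 = 0.021739111
  → Var(ȳ_str) = 0.79751184.
Var(ȳ_srs) = (1 − 2582/33019)·5540/2582 = 1.9778414.
deff = 0.79751184 / 1.9778414 = 0.4032.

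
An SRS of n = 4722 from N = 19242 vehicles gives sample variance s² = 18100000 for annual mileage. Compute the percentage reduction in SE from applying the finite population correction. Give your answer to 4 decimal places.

f = n/N = 4722/19242 = 0.24540069.
SE_no-fpc = √(s²/n) = 61.912208; SE_fpc = √((1−f)s²/n) = 53.781697.
Ratio = √(1−f) = 0.86867676. Reduction = 100·(1 − 0.86867676) = 13.1323%.

13.1323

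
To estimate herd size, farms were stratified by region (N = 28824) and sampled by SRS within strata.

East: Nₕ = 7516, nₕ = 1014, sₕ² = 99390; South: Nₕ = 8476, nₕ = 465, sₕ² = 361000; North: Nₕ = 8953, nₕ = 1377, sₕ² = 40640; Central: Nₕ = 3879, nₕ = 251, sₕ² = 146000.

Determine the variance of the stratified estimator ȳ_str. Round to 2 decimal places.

81.48

Var(ȳ_str) = Σₕ Wₕ²(1 − fₕ)sₕ²/nₕ with Wₕ = Nₕ/N, N = 28824.
East: Wₕ = 0.26075493; term = 0.26075493²·(1 − 0.13491219)·99390/1014 = 5.765407.
South: Wₕ = 0.29406051; term = 0.29406051²·(1 − 0.05486078)·361000/465 = 63.448803.
North: Wₕ = 0.31060921; term = 0.31060921²·(1 − 0.15380319)·40640/1377 = 2.4094605.
Central: Wₕ = 0.13457535; term = 0.13457535²·(1 − 0.06470740)·146000/251 = 9.8527552.
Sum = 81.476426.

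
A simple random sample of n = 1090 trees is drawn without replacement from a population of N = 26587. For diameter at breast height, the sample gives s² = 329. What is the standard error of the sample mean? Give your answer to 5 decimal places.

Under SRS without replacement, Var(ȳ) = (1 − f)·s²/n with f = n/N = 1090/26587 = 0.04099748.
Var(ȳ) = (1 − 0.04099748)·329/1090 = 0.95900252·0.30183486 = 0.28946039.
SE(ȳ) = √(0.28946039) = 0.53802.

0.53802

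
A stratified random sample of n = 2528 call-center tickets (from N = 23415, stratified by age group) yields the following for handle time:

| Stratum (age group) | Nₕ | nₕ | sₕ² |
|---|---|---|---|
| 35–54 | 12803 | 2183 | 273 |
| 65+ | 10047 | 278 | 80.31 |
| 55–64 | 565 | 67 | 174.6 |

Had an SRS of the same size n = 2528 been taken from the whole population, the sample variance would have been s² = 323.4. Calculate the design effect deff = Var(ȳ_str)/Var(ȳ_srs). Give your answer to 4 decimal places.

Var(ȳ_str) = Σ Wₕ²(1−fₕ)sₕ²/nₕ with Wₕ = Nₕ/23415:
  35–54: (12803/23415)²·(1−2183/12803)·273/2183 = 0.031013933
  65+: (10047/23415)²·(1−278/10047)·80.31/278 = 0.051715773
  55–64: (565/23415)²·(1−67/565)·174.6/67 = 0.0013373926
  → Var(ȳ_str) = 0.084067099.
Var(ȳ_srs) = (1 − 2528/23415)·323.4/2528 = 0.11411556.
deff = 0.084067099 / 0.11411556 = 0.7367.

0.7367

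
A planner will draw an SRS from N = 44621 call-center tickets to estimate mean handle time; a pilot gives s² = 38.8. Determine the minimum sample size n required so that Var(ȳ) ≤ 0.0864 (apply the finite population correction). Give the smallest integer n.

445

Without fpc, n₀ = s²/D = 38.8/0.0864 = 449.0741.
With fpc, (1 − n/N)·s²/n ≤ D requires n ≥ n₀/(1 + n₀/N) = 449.0741/(1 + 449.0741/44621) = 444.5996.
Rounding up, n = 445.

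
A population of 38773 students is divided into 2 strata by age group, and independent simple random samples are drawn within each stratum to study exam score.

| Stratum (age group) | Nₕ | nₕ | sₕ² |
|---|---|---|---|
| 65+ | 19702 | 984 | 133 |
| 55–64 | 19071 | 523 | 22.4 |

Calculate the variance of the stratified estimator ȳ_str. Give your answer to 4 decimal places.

Var(ȳ_str) = Σₕ Wₕ²(1 − fₕ)sₕ²/nₕ with Wₕ = Nₕ/N, N = 38773.
65+: Wₕ = 0.50813711; term = 0.50813711²·(1 − 0.04994417)·133/984 = 0.033156409.
55–64: Wₕ = 0.49186289; term = 0.49186289²·(1 − 0.02742384)·22.4/523 = 0.010077622.
Sum = 0.043234031.

0.0432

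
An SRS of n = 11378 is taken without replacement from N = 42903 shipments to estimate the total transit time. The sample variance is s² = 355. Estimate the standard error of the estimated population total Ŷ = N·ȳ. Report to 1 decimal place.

6496.1

Var(Ŷ) = N²·Var(ȳ) = N²·(1 − n/N)·s²/n.
f = 11378/42903 = 0.26520290; Var(ȳ) = 0.73479710·355/11378 = 0.022926083.
Var(Ŷ) = 42903² · 0.022926083 = 4.2199294 × 10^7.
SE(Ŷ) = √(4.2199294 × 10^7) = 6496.1.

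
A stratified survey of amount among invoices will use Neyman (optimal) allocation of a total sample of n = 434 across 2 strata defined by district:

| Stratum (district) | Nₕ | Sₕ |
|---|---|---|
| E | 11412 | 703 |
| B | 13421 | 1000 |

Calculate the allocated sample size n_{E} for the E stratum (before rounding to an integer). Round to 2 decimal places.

Neyman allocation: nₕ = n·NₕSₕ / Σⱼ NⱼSⱼ.
Σ NⱼSⱼ = 11412·703 + 13421·1000 = 2.1443636 × 10^7.
n_{E} = 434·11412·703 / (2.1443636 × 10^7) = 162.37.

162.37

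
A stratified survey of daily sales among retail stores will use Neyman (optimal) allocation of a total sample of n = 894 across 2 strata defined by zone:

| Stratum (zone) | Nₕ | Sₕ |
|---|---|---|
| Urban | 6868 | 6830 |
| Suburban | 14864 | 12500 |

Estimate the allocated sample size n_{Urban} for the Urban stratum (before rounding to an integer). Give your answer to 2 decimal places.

180.21

Neyman allocation: nₕ = n·NₕSₕ / Σⱼ NⱼSⱼ.
Σ NⱼSⱼ = 6868·6830 + 14864·12500 = 2.3270844 × 10^8.
n_{Urban} = 894·6868·6830 / (2.3270844 × 10^8) = 180.21.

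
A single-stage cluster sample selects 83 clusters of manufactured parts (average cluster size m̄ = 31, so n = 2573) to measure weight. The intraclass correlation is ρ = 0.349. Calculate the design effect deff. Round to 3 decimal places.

deff = 1 + (31 − 1)·0.349 = 1 + 10.47 = 11.47.

11.470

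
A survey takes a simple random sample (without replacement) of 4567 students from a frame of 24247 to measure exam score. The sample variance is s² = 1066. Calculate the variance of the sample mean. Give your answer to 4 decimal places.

0.1894

Under SRS without replacement, Var(ȳ) = (1 − f)·s²/n with f = n/N = 4567/24247 = 0.18835320.
Var(ȳ) = (1 − 0.18835320)·1066/4567 = 0.81164680·0.23341362 = 0.18944942.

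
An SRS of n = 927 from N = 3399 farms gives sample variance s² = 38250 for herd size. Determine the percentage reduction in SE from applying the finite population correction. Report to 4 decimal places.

14.7197

f = n/N = 927/3399 = 0.27272727.
SE_no-fpc = √(s²/n) = 6.423561; SE_fpc = √((1−f)s²/n) = 5.4780312.
Ratio = √(1−f) = 0.85280287. Reduction = 100·(1 − 0.85280287) = 14.7197%.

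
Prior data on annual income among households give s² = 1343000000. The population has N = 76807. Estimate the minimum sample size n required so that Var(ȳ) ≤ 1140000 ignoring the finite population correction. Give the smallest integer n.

Without fpc, n₀ = s²/D = 1343000000/1140000 = 1178.0702.
Rounding up, n = 1179.

1179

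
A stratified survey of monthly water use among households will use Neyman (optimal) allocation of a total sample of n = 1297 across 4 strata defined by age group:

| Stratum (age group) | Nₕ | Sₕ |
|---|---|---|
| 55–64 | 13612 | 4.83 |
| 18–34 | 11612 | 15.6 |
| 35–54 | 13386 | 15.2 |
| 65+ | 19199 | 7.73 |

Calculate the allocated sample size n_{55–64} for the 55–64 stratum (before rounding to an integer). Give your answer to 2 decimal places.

142.41

Neyman allocation: nₕ = n·NₕSₕ / Σⱼ NⱼSⱼ.
Σ NⱼSⱼ = 13612·4.83 + 11612·15.6 + 13386·15.2 + 19199·7.73 = 598768.63.
n_{55–64} = 1297·13612·4.83 / 598768.63 = 142.41.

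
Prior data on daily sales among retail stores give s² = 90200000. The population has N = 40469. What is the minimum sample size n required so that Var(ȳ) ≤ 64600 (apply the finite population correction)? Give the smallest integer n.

Without fpc, n₀ = s²/D = 90200000/64600 = 1396.2848.
With fpc, (1 − n/N)·s²/n ≤ D requires n ≥ n₀/(1 + n₀/N) = 1396.2848/(1 + 1396.2848/40469) = 1349.7161.
Rounding up, n = 1350.

1350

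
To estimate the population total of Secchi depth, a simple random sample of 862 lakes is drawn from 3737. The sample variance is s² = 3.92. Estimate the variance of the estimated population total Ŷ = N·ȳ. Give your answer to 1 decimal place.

Var(Ŷ) = N²·Var(ȳ) = N²·(1 − n/N)·s²/n.
f = 862/3737 = 0.23066631; Var(ȳ) = 0.76933369·3.92/862 = 0.003498594.
Var(Ŷ) = 3737² · 0.003498594 = 48858.456.

48858.5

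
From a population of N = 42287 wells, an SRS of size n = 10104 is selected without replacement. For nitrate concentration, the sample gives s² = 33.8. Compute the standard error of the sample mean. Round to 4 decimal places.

Under SRS without replacement, Var(ȳ) = (1 − f)·s²/n with f = n/N = 10104/42287 = 0.23893868.
Var(ȳ) = (1 − 0.23893868)·33.8/10104 = 0.76106132·0.0033452098 = 0.0025459098.
SE(ȳ) = √(0.0025459098) = 0.0505.

0.0505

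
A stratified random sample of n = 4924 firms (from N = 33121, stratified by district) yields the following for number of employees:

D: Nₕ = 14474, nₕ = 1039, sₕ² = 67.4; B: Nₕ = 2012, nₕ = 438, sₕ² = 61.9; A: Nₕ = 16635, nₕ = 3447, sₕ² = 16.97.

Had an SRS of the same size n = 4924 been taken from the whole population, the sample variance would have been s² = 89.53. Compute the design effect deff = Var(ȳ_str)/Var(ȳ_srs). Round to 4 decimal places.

Var(ȳ_str) = Σ Wₕ²(1−fₕ)sₕ²/nₕ with Wₕ = Nₕ/33121:
  D: (14474/33121)²·(1−1039/14474)·67.4/1039 = 0.011499096
  B: (2012/33121)²·(1−438/2012)·61.9/438 = 4.0798328 × 10^-4
  A: (16635/33121)²·(1−3447/16635)·16.97/3447 = 9.8454466 × 10^-4
  → Var(ȳ_str) = 0.012891624.
Var(ȳ_srs) = (1 − 4924/33121)·89.53/4924 = 0.015479253.
deff = 0.012891624 / 0.015479253 = 0.8328.

0.8328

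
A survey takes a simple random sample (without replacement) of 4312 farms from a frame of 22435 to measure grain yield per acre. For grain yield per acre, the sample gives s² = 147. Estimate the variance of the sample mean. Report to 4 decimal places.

Under SRS without replacement, Var(ȳ) = (1 − f)·s²/n with f = n/N = 4312/22435 = 0.19219969.
Var(ȳ) = (1 − 0.19219969)·147/4312 = 0.80780031·0.034090909 = 0.027538647.

0.0275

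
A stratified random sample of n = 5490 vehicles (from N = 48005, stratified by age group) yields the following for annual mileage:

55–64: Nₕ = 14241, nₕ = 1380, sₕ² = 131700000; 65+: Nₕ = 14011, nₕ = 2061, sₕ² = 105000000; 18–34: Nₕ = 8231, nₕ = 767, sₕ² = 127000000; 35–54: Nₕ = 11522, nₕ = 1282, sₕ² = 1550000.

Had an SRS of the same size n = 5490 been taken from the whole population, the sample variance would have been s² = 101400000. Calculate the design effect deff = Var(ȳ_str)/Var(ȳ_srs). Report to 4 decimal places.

Var(ȳ_str) = Σ Wₕ²(1−fₕ)sₕ²/nₕ with Wₕ = Nₕ/48005:
  55–64: (14241/48005)²·(1−1380/14241)·131700000/1380 = 7584.8844
  65+: (14011/48005)²·(1−2061/14011)·105000000/2061 = 3701.4799
  18–34: (8231/48005)²·(1−767/8231)·127000000/767 = 4414.2776
  35–54: (11522/48005)²·(1−1282/11522)·1550000/1282 = 61.901126
  → Var(ȳ_str) = 15762.543.
Var(ȳ_srs) = (1 − 5490/48005)·101400000/5490 = 16357.665.
deff = 15762.543 / 16357.665 = 0.9636.

0.9636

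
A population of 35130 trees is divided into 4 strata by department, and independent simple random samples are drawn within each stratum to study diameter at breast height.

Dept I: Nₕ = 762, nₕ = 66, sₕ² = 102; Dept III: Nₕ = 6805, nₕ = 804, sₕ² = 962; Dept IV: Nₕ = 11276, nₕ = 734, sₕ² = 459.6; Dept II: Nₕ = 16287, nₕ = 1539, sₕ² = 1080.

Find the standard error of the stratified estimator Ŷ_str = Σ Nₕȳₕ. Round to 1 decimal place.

Var(Ŷ_str) = Σₕ Nₕ²(1 − fₕ)sₕ²/nₕ.
Dept I: 762²·(1 − 66/762)·102/66 = 819634.91.
Dept III: 6805²·(1 − 804/6805)·962/804 = 4.8861948 × 10^7.
Dept IV: 11276²·(1 − 734/11276)·459.6/734 = 7.4432403 × 10^7.
Dept II: 16287²·(1 − 1539/16287)·1080/1539 = 1.6856188 × 10^8.
Sum = 2.9267587 × 10^8.
SE = √(2.9267587 × 10^8) = 17107.8.

17107.8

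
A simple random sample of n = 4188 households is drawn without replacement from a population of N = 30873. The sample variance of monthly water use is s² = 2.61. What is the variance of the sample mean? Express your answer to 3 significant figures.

5.39 × 10^-4

Under SRS without replacement, Var(ȳ) = (1 − f)·s²/n with f = n/N = 4188/30873 = 0.13565251.
Var(ȳ) = (1 − 0.13565251)·2.61/4188 = 0.86434749·6.2320917 × 10^-4 = 5.3866928 × 10^-4.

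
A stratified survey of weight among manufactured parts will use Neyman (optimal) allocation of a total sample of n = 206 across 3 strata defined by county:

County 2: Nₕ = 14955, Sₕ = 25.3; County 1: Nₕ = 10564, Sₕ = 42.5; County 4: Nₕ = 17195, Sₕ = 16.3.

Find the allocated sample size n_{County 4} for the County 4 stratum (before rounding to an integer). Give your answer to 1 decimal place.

Neyman allocation: nₕ = n·NₕSₕ / Σⱼ NⱼSⱼ.
Σ NⱼSⱼ = 14955·25.3 + 10564·42.5 + 17195·16.3 = 1.10761 × 10^6.
n_{County 4} = 206·17195·16.3 / (1.10761 × 10^6) = 52.1.

52.1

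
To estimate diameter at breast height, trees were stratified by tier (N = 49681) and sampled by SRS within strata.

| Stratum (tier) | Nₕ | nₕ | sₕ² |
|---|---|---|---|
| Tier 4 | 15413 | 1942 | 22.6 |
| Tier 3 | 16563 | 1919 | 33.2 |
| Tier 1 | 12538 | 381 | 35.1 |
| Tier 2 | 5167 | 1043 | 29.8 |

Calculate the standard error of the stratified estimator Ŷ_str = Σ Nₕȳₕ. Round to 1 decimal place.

Var(Ŷ_str) = Σₕ Nₕ²(1 − fₕ)sₕ²/nₕ.
Tier 4: 15413²·(1 − 1942/15413)·22.6/1942 = 2.4162743 × 10^6.
Tier 3: 16563²·(1 − 1919/16563)·33.2/1919 = 4.1962546 × 10^6.
Tier 1: 12538²·(1 − 381/12538)·35.1/381 = 1.4042254 × 10^7.
Tier 2: 5167²·(1 − 1043/5167)·29.8/1043 = 608820.23.
Sum = 2.1263603 × 10^7.
SE = √(2.1263603 × 10^7) = 4611.2.

4611.2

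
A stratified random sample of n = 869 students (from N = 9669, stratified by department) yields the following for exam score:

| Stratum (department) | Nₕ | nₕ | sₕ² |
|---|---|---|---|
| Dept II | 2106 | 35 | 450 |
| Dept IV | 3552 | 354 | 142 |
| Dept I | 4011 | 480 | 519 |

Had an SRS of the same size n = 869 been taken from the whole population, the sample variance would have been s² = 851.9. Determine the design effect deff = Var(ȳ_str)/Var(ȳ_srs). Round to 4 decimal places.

Var(ȳ_str) = Σ Wₕ²(1−fₕ)sₕ²/nₕ with Wₕ = Nₕ/9669:
  Dept II: (2106/9669)²·(1−35/2106)·450/35 = 0.59981844
  Dept IV: (3552/9669)²·(1−354/3552)·142/354 = 0.048738637
  Dept I: (4011/9669)²·(1−480/4011)·519/480 = 0.1637998
  → Var(ȳ_str) = 0.81235688.
Var(ȳ_srs) = (1 − 869/9669)·851.9/869 = 0.89221589.
deff = 0.81235688 / 0.89221589 = 0.9105.

0.9105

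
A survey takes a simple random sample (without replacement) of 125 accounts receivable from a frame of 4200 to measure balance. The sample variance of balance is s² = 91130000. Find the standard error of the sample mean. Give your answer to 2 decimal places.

841.04

Under SRS without replacement, Var(ȳ) = (1 − f)·s²/n with f = n/N = 125/4200 = 0.02976190.
Var(ȳ) = (1 − 0.02976190)·91130000/125 = 0.97023810·729040 = 707342.38.
SE(ȳ) = √(707342.38) = 841.04.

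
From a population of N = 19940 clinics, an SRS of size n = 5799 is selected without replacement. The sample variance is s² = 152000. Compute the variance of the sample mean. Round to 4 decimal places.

Under SRS without replacement, Var(ȳ) = (1 − f)·s²/n with f = n/N = 5799/19940 = 0.29082247.
Var(ȳ) = (1 − 0.29082247)·152000/5799 = 0.70917753·26.211416 = 18.588547.

18.5885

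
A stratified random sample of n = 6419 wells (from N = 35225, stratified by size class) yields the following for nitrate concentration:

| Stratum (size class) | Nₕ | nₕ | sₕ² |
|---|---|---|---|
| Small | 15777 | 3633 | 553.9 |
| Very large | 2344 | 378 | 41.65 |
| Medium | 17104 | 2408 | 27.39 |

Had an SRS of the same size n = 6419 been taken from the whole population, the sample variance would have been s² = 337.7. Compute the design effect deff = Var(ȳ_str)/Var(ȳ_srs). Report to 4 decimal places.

0.6103

Var(ȳ_str) = Σ Wₕ²(1−fₕ)sₕ²/nₕ with Wₕ = Nₕ/35225:
  Small: (15777/35225)²·(1−3633/15777)·553.9/3633 = 0.023542368
  Very large: (2344/35225)²·(1−378/2344)·41.65/378 = 4.0922516 × 10^-4
  Medium: (17104/35225)²·(1−2408/17104)·27.39/2408 = 0.0023042541
  → Var(ȳ_str) = 0.026255847.
Var(ȳ_srs) = (1 − 6419/35225)·337.7/6419 = 0.0430225.
deff = 0.026255847 / 0.0430225 = 0.6103.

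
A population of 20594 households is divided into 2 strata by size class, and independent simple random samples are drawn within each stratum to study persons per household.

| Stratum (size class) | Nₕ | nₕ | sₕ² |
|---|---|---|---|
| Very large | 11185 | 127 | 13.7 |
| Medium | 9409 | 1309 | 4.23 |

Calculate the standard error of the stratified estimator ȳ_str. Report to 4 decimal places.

0.1790

Var(ȳ_str) = Σₕ Wₕ²(1 − fₕ)sₕ²/nₕ with Wₕ = Nₕ/N, N = 20594.
Very large: Wₕ = 0.54311936; term = 0.54311936²·(1 − 0.01135449)·13.7/127 = 0.031459224.
Medium: Wₕ = 0.45688064; term = 0.45688064²·(1 − 0.13912212)·4.23/1309 = 5.8069461 × 10^-4.
Sum = 0.032039919.
SE = √(0.032039919) = 0.1790.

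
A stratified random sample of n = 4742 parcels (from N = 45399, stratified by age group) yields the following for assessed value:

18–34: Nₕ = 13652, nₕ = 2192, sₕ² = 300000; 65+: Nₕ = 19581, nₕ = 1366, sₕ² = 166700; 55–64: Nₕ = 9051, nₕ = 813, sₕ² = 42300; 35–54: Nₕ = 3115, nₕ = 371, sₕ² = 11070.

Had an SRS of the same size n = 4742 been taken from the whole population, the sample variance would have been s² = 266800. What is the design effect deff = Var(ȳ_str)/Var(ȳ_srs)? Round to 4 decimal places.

Var(ȳ_str) = Σ Wₕ²(1−fₕ)sₕ²/nₕ with Wₕ = Nₕ/45399:
  18–34: (13652/45399)²·(1−2192/13652)·300000/2192 = 10.388887
  65+: (19581/45399)²·(1−1366/19581)·166700/1366 = 21.118174
  55–64: (9051/45399)²·(1−813/9051)·42300/813 = 1.8822426
  35–54: (3115/45399)²·(1−371/3115)·11070/371 = 0.12374376
  → Var(ȳ_str) = 33.513047.
Var(ȳ_srs) = (1 − 4742/45399)·266800/4742 = 50.386399.
deff = 33.513047 / 50.386399 = 0.6651.

0.6651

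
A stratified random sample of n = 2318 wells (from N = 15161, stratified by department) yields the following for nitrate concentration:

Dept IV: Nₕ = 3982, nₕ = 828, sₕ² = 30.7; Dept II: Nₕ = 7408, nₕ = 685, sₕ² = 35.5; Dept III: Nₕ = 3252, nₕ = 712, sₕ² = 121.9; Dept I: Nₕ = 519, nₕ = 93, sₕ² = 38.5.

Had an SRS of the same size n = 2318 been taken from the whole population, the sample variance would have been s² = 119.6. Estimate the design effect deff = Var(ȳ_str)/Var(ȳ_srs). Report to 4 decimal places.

Var(ȳ_str) = Σ Wₕ²(1−fₕ)sₕ²/nₕ with Wₕ = Nₕ/15161:
  Dept IV: (3982/15161)²·(1−828/3982)·30.7/828 = 0.0020258873
  Dept II: (7408/15161)²·(1−685/7408)·35.5/685 = 0.011229132
  Dept III: (3252/15161)²·(1−712/3252)·121.9/712 = 0.0061525092
  Dept I: (519/15161)²·(1−93/519)·38.5/93 = 3.9819797 × 10^-4
  → Var(ȳ_str) = 0.019805726.
Var(ȳ_srs) = (1 − 2318/15161)·119.6/2318 = 0.043707542.
deff = 0.019805726 / 0.043707542 = 0.4531.

0.4531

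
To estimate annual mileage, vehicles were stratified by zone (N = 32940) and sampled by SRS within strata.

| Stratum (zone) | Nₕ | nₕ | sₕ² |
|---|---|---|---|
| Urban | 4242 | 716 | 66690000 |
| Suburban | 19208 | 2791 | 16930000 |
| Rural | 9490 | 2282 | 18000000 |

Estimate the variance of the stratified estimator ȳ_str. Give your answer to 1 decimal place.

3544.1

Var(ȳ_str) = Σₕ Wₕ²(1 − fₕ)sₕ²/nₕ with Wₕ = Nₕ/N, N = 32940.
Urban: Wₕ = 0.12877960; term = 0.12877960²·(1 − 0.16878831)·66690000/716 = 1283.9659.
Suburban: Wₕ = 0.58312083; term = 0.58312083²·(1 − 0.14530404)·16930000/2791 = 1762.8927.
Rural: Wₕ = 0.28809957; term = 0.28809957²·(1 − 0.24046365)·18000000/2282 = 497.26818.
Sum = 3544.1268.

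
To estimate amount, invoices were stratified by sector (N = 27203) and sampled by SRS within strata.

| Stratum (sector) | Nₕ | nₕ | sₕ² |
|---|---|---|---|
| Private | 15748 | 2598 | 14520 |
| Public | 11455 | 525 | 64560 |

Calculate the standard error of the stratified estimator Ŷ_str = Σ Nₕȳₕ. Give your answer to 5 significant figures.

Var(Ŷ_str) = Σₕ Nₕ²(1 − fₕ)sₕ²/nₕ.
Private: 15748²·(1 − 2598/15748)·14520/2598 = 1.1573871 × 10^9.
Public: 11455²·(1 − 525/11455)·64560/525 = 1.539641 × 10^10.
Sum = 1.6553797 × 10^10.
SE = √(1.6553797 × 10^10) = 128660.

128660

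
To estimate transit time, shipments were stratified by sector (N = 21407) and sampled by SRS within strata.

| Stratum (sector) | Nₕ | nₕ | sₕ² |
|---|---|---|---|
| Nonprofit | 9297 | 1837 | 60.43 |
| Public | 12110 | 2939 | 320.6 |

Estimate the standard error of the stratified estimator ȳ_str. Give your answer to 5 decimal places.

0.17724

Var(ȳ_str) = Σₕ Wₕ²(1 − fₕ)sₕ²/nₕ with Wₕ = Nₕ/N, N = 21407.
Nonprofit: Wₕ = 0.43429719; term = 0.43429719²·(1 − 0.19759062)·60.43/1837 = 0.0049786716.
Public: Wₕ = 0.56570281; term = 0.56570281²·(1 − 0.24269199)·320.6/2939 = 0.02643706.
Sum = 0.031415732.
SE = √(0.031415732) = 0.17724.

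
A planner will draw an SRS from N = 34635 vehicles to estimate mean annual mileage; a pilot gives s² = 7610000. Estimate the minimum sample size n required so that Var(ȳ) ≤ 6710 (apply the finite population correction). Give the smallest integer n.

Without fpc, n₀ = s²/D = 7610000/6710 = 1134.1282.
With fpc, (1 − n/N)·s²/n ≤ D requires n ≥ n₀/(1 + n₀/N) = 1134.1282/(1 + 1134.1282/34635) = 1098.1685.
Rounding up, n = 1099.

1099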